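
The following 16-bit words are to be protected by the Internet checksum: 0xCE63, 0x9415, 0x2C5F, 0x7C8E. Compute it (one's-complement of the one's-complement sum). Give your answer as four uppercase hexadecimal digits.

One's-complement addition (fold any carry out of bit 15 back into bit 0):
  0xCE63 + 0x9415 = 0x16278 → wrap carry → 0x6279
  0x6279 + 0x2C5F = 0x08ED8
  0x8ED8 + 0x7C8E = 0x10B66 → wrap carry → 0x0B67
One's-complement sum = 0x0B67.
Checksum = ~0x0B67 & 0xFFFF = 0xF498.

F498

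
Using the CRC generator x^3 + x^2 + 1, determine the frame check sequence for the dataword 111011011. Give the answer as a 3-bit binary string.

011

Append 3 zeros: 111011011000. Divide by 1101 (XOR where the leading bit is 1):
  pos 0: 1110 XOR 1101 = 0011
  pos 2: 1111 XOR 1101 = 0010
  pos 4: 1001 XOR 1101 = 0100
  pos 5: 1001 XOR 1101 = 0100
  pos 6: 1000 XOR 1101 = 0101
  pos 7: 1010 XOR 1101 = 0111
  pos 8: 1110 XOR 1101 = 0011
Remainder (last 3 bits) = 011. This is the CRC / FCS.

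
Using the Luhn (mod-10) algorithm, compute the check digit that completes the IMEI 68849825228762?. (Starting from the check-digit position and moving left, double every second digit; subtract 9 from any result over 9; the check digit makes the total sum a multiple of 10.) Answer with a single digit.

3

Partial digits right→left: 2 6 7 8 2 2 5 2 8 9 4 8 8 6
Double every second digit counting from the check-digit position (so the 1st, 3rd, 5th, ... of the partial from the right).
  doubled (with −9 where >9): 4 5 4 1 7 8 7 → sum 36
  kept as-is: 6 8 2 2 9 8 6 → sum 41
Total = 36 + 41 = 77.
Check digit = (10 − (77 mod 10)) mod 10 = 3.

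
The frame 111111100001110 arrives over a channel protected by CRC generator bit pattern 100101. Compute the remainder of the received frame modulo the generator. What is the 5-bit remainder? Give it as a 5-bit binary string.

00000

Modulo-2 division of 111111100001110 by 100101:
  pos 0: 111111 XOR 100101 = 011010
  pos 1: 110101 XOR 100101 = 010000
  pos 2: 100000 XOR 100101 = 000101
  pos 5: 101000 XOR 100101 = 001101
  pos 7: 110111 XOR 100101 = 010010
  pos 8: 100101 XOR 100101 = 000000
Remainder = 00000 (zero — the frame passes the CRC check).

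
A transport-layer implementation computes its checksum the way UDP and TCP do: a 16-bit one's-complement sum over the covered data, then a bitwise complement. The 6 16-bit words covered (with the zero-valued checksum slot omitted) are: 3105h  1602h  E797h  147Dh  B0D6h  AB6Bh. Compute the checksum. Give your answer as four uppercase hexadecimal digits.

60A1

One's-complement addition (fold any carry out of bit 15 back into bit 0):
  0x3105 + 0x1602 = 0x04707
  0x4707 + 0xE797 = 0x12E9E → wrap carry → 0x2E9F
  0x2E9F + 0x147D = 0x0431C
  0x431C + 0xB0D6 = 0x0F3F2
  0xF3F2 + 0xAB6B = 0x19F5D → wrap carry → 0x9F5E
One's-complement sum = 0x9F5E.
Checksum = ~0x9F5E & 0xFFFF = 0x60A1.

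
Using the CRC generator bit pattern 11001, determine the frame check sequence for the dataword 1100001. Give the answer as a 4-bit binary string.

0110

Append 4 zeros: 11000010000. Divide by 11001 (XOR where the leading bit is 1):
  pos 0: 11000 XOR 11001 = 00001
  pos 4: 10100 XOR 11001 = 01101
  pos 5: 11010 XOR 11001 = 00011
Remainder (last 4 bits) = 0110. This is the CRC / FCS.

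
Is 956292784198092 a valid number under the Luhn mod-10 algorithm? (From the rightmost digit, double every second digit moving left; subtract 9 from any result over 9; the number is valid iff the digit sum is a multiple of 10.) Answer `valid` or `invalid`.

From the right, keep odd positions and double even positions (subtract 9 from any doubled value over 9):
  doubled (positions 2,4,...): 9 7 2 7 4 4 1 → sum 34
  kept (positions 1,3,...): 2 0 9 4 7 9 6 9 → sum 46
Total = 80.
80 mod 10 = 0, so the number is valid.

valid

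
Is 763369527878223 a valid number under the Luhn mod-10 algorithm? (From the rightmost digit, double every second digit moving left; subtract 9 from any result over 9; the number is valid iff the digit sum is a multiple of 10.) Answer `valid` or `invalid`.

valid

From the right, keep odd positions and double even positions (subtract 9 from any doubled value over 9):
  doubled (positions 2,4,...): 4 7 7 4 9 6 3 → sum 40
  kept (positions 1,3,...): 3 2 7 7 5 6 3 7 → sum 40
Total = 80.
80 mod 10 = 0, so the number is valid.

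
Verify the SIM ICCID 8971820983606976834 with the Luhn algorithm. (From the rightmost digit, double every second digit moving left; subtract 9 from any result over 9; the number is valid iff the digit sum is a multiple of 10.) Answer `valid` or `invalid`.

From the right, keep odd positions and double even positions (subtract 9 from any doubled value over 9):
  doubled (positions 2,4,...): 6 3 9 0 6 9 4 2 9 → sum 48
  kept (positions 1,3,...): 4 8 7 6 6 8 0 8 7 8 → sum 62
Total = 110.
110 mod 10 = 0, so the number is valid.

valid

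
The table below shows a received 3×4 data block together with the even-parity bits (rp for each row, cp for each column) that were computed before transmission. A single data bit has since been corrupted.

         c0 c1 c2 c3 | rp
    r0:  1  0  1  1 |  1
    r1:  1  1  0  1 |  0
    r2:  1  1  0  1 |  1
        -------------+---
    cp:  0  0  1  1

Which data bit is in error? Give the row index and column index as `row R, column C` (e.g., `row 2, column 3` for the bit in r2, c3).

Recompute each row's even parity and compare to rp:
  r0: data parity 1, sent rp 1 → ok
  r1: data parity 1, sent rp 0 → mismatch
  r2: data parity 1, sent rp 1 → ok
Recompute each column's even parity and compare to cp:
  c0: data parity 1, sent cp 0 → mismatch
  c1: data parity 0, sent cp 0 → ok
  c2: data parity 1, sent cp 1 → ok
  c3: data parity 1, sent cp 1 → ok
Exactly one row (r1) and one column (c0) fail → the flipped bit is at their intersection.

row 1, column 0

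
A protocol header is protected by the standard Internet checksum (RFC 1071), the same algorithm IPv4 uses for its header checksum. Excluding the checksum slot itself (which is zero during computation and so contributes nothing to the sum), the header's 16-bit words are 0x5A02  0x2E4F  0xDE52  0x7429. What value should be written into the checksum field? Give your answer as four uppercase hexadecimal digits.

2532

One's-complement addition (fold any carry out of bit 15 back into bit 0):
  0x5A02 + 0x2E4F = 0x08851
  0x8851 + 0xDE52 = 0x166A3 → wrap carry → 0x66A4
  0x66A4 + 0x7429 = 0x0DACD
One's-complement sum = 0xDACD.
Checksum = ~0xDACD & 0xFFFF = 0x2532.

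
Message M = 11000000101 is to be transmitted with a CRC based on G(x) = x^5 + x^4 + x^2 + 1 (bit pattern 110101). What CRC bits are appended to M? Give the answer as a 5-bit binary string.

00101

Append 5 zeros: 1100000010100000. Divide by 110101 (XOR where the leading bit is 1):
  pos 0: 110000 XOR 110101 = 000101
  pos 3: 101001 XOR 110101 = 011100
  pos 4: 111000 XOR 110101 = 001101
  pos 6: 110110 XOR 110101 = 000011
  pos 10: 110000 XOR 110101 = 000101
Remainder (last 5 bits) = 00101. This is the CRC / FCS.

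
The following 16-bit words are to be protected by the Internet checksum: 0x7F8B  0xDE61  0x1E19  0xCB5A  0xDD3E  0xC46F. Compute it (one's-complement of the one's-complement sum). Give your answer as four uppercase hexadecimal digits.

One's-complement addition (fold any carry out of bit 15 back into bit 0):
  0x7F8B + 0xDE61 = 0x15DEC → wrap carry → 0x5DED
  0x5DED + 0x1E19 = 0x07C06
  0x7C06 + 0xCB5A = 0x14760 → wrap carry → 0x4761
  0x4761 + 0xDD3E = 0x1249F → wrap carry → 0x24A0
  0x24A0 + 0xC46F = 0x0E90F
One's-complement sum = 0xE90F.
Checksum = ~0xE90F & 0xFFFF = 0x16F0.

16F0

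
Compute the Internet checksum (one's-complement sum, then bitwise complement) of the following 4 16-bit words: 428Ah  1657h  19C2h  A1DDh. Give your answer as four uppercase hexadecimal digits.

EB7E

One's-complement addition (fold any carry out of bit 15 back into bit 0):
  0x428A + 0x1657 = 0x058E1
  0x58E1 + 0x19C2 = 0x072A3
  0x72A3 + 0xA1DD = 0x11480 → wrap carry → 0x1481
One's-complement sum = 0x1481.
Checksum = ~0x1481 & 0xFFFF = 0xEB7E.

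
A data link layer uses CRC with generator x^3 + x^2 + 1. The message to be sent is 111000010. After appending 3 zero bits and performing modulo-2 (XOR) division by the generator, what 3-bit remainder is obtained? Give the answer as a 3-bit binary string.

Append 3 zeros: 111000010000. Divide by 1101 (XOR where the leading bit is 1):
  pos 0: 1110 XOR 1101 = 0011
  pos 2: 1100 XOR 1101 = 0001
  pos 5: 1010 XOR 1101 = 0111
  pos 6: 1110 XOR 1101 = 0011
  pos 8: 1100 XOR 1101 = 0001
Remainder (last 3 bits) = 001. This is the CRC / FCS.

001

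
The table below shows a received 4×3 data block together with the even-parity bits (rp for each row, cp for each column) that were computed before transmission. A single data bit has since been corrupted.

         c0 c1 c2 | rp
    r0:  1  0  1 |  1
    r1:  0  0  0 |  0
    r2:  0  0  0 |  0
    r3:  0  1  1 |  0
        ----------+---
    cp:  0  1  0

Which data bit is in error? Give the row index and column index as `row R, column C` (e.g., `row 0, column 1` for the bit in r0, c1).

row 0, column 0

Recompute each row's even parity and compare to rp:
  r0: data parity 0, sent rp 1 → mismatch
  r1: data parity 0, sent rp 0 → ok
  r2: data parity 0, sent rp 0 → ok
  r3: data parity 0, sent rp 0 → ok
Recompute each column's even parity and compare to cp:
  c0: data parity 1, sent cp 0 → mismatch
  c1: data parity 1, sent cp 1 → ok
  c2: data parity 0, sent cp 0 → ok
Exactly one row (r0) and one column (c0) fail → the flipped bit is at their intersection.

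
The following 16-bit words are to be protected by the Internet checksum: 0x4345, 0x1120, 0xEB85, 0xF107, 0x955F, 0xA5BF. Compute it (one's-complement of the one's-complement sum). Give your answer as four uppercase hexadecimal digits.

One's-complement addition (fold any carry out of bit 15 back into bit 0):
  0x4345 + 0x1120 = 0x05465
  0x5465 + 0xEB85 = 0x13FEA → wrap carry → 0x3FEB
  0x3FEB + 0xF107 = 0x130F2 → wrap carry → 0x30F3
  0x30F3 + 0x955F = 0x0C652
  0xC652 + 0xA5BF = 0x16C11 → wrap carry → 0x6C12
One's-complement sum = 0x6C12.
Checksum = ~0x6C12 & 0xFFFF = 0x93ED.

93ED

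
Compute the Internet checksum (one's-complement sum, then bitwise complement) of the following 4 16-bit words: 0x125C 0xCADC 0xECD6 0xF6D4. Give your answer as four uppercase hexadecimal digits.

3F1B

One's-complement addition (fold any carry out of bit 15 back into bit 0):
  0x125C + 0xCADC = 0x0DD38
  0xDD38 + 0xECD6 = 0x1CA0E → wrap carry → 0xCA0F
  0xCA0F + 0xF6D4 = 0x1C0E3 → wrap carry → 0xC0E4
One's-complement sum = 0xC0E4.
Checksum = ~0xC0E4 & 0xFFFF = 0x3F1B.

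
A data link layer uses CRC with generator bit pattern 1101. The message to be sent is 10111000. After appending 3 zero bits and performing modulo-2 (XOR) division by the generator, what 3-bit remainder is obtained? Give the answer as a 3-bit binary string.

Append 3 zeros: 10111000000. Divide by 1101 (XOR where the leading bit is 1):
  pos 0: 1011 XOR 1101 = 0110
  pos 1: 1101 XOR 1101 = 0000
Remainder (last 3 bits) = 000. This is the CRC / FCS.

000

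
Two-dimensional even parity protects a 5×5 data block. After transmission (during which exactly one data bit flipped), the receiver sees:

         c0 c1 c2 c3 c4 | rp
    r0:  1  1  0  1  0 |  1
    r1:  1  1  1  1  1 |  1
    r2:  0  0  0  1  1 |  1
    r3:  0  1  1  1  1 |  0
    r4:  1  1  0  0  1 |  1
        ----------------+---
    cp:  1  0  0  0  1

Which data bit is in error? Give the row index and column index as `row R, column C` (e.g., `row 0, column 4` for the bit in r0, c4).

row 2, column 4

Recompute each row's even parity and compare to rp:
  r0: data parity 1, sent rp 1 → ok
  r1: data parity 1, sent rp 1 → ok
  r2: data parity 0, sent rp 1 → mismatch
  r3: data parity 0, sent rp 0 → ok
  r4: data parity 1, sent rp 1 → ok
Recompute each column's even parity and compare to cp:
  c0: data parity 1, sent cp 1 → ok
  c1: data parity 0, sent cp 0 → ok
  c2: data parity 0, sent cp 0 → ok
  c3: data parity 0, sent cp 0 → ok
  c4: data parity 0, sent cp 1 → mismatch
Exactly one row (r2) and one column (c4) fail → the flipped bit is at their intersection.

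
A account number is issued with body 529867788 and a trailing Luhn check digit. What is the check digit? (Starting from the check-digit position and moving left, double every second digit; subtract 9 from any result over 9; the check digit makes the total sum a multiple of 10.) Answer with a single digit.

0

Partial digits right→left: 8 8 7 7 6 8 9 2 5
Double every second digit counting from the check-digit position (so the 1st, 3rd, 5th, ... of the partial from the right).
  doubled (with −9 where >9): 7 5 3 9 1 → sum 25
  kept as-is: 8 7 8 2 → sum 25
Total = 25 + 25 = 50.
Check digit = (10 − (50 mod 10)) mod 10 = 0.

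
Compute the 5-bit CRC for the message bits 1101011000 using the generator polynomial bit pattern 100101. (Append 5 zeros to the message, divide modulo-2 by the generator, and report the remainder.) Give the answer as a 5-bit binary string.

10001

Append 5 zeros: 110101100000000. Divide by 100101 (XOR where the leading bit is 1):
  pos 0: 110101 XOR 100101 = 010000
  pos 1: 100001 XOR 100101 = 000100
  pos 4: 100000 XOR 100101 = 000101
  pos 7: 101000 XOR 100101 = 001101
  pos 9: 110100 XOR 100101 = 010001
Remainder (last 5 bits) = 10001. This is the CRC / FCS.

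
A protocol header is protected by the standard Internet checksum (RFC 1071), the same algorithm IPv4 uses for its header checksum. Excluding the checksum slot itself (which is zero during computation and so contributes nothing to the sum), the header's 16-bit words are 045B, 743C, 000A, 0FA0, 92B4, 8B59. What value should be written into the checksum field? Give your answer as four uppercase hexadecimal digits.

One's-complement addition (fold any carry out of bit 15 back into bit 0):
  0x045B + 0x743C = 0x07897
  0x7897 + 0x000A = 0x078A1
  0x78A1 + 0x0FA0 = 0x08841
  0x8841 + 0x92B4 = 0x11AF5 → wrap carry → 0x1AF6
  0x1AF6 + 0x8B59 = 0x0A64F
One's-complement sum = 0xA64F.
Checksum = ~0xA64F & 0xFFFF = 0x59B0.

59B0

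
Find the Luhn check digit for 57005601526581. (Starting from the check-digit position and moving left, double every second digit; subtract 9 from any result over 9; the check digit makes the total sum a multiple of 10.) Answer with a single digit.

4

Partial digits right→left: 1 8 5 6 2 5 1 0 6 5 0 0 7 5
Double every second digit counting from the check-digit position (so the 1st, 3rd, 5th, ... of the partial from the right).
  doubled (with −9 where >9): 2 1 4 2 3 0 5 → sum 17
  kept as-is: 8 6 5 0 5 0 5 → sum 29
Total = 17 + 29 = 46.
Check digit = (10 − (46 mod 10)) mod 10 = 4.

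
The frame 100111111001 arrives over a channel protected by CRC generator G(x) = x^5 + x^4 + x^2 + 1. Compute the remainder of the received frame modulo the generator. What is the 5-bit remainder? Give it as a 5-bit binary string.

Modulo-2 division of 100111111001 by 110101:
  pos 0: 100111 XOR 110101 = 010010
  pos 1: 100101 XOR 110101 = 010000
  pos 2: 100001 XOR 110101 = 010100
  pos 3: 101001 XOR 110101 = 011100
  pos 4: 111000 XOR 110101 = 001101
  pos 6: 110101 XOR 110101 = 000000
Remainder = 00000 (zero — the frame passes the CRC check).

00000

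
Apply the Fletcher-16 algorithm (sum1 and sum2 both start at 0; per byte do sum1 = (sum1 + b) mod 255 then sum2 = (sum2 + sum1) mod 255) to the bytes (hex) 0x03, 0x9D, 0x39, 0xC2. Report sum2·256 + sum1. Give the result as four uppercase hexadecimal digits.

1A9C

Running sums (mod 255):
  after byte 0 (0x03): sum1=3, sum2=3
  after byte 1 (0x9D): sum1=160, sum2=163
  after byte 2 (0x39): sum1=217, sum2=125
  after byte 3 (0xC2): sum1=156, sum2=26
Checksum = sum2·256 + sum1 = 26·256 + 156 = 6812 = 0x1A9C.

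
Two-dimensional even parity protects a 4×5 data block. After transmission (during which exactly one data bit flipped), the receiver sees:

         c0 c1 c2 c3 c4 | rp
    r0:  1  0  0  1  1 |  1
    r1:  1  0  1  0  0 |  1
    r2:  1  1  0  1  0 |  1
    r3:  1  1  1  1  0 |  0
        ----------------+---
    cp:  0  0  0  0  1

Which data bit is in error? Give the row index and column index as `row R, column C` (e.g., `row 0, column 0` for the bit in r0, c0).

row 1, column 3

Recompute each row's even parity and compare to rp:
  r0: data parity 1, sent rp 1 → ok
  r1: data parity 0, sent rp 1 → mismatch
  r2: data parity 1, sent rp 1 → ok
  r3: data parity 0, sent rp 0 → ok
Recompute each column's even parity and compare to cp:
  c0: data parity 0, sent cp 0 → ok
  c1: data parity 0, sent cp 0 → ok
  c2: data parity 0, sent cp 0 → ok
  c3: data parity 1, sent cp 0 → mismatch
  c4: data parity 1, sent cp 1 → ok
Exactly one row (r1) and one column (c3) fail → the flipped bit is at their intersection.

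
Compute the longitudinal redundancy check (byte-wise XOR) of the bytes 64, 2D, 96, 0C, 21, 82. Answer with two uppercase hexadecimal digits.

70

XOR the bytes together:
  start with 0x64
  0x64 ⊕ 0x2D = 0x49
  0x49 ⊕ 0x96 = 0xDF
  0xDF ⊕ 0x0C = 0xD3
  0xD3 ⊕ 0x21 = 0xF2
  0xF2 ⊕ 0x82 = 0x70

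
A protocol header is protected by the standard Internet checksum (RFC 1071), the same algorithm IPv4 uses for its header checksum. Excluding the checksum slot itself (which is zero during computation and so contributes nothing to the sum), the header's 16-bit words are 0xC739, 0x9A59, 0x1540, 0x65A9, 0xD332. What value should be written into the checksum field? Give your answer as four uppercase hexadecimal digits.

One's-complement addition (fold any carry out of bit 15 back into bit 0):
  0xC739 + 0x9A59 = 0x16192 → wrap carry → 0x6193
  0x6193 + 0x1540 = 0x076D3
  0x76D3 + 0x65A9 = 0x0DC7C
  0xDC7C + 0xD332 = 0x1AFAE → wrap carry → 0xAFAF
One's-complement sum = 0xAFAF.
Checksum = ~0xAFAF & 0xFFFF = 0x5050.

5050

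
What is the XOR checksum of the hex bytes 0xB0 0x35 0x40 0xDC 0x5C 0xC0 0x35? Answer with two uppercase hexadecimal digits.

B0

XOR the bytes together:
  start with 0xB0
  0xB0 ⊕ 0x35 = 0x85
  0x85 ⊕ 0x40 = 0xC5
  0xC5 ⊕ 0xDC = 0x19
  0x19 ⊕ 0x5C = 0x45
  0x45 ⊕ 0xC0 = 0x85
  0x85 ⊕ 0x35 = 0xB0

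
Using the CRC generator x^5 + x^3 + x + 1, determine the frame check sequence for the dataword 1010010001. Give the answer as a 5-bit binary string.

11000

Append 5 zeros: 101001000100000. Divide by 101011 (XOR where the leading bit is 1):
  pos 0: 101001 XOR 101011 = 000010
  pos 4: 100001 XOR 101011 = 001010
  pos 6: 101000 XOR 101011 = 000011
Remainder (last 5 bits) = 11000. This is the CRC / FCS.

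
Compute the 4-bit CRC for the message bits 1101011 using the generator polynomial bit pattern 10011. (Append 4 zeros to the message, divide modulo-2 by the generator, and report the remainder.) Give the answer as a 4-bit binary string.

0011

Append 4 zeros: 11010110000. Divide by 10011 (XOR where the leading bit is 1):
  pos 0: 11010 XOR 10011 = 01001
  pos 1: 10011 XOR 10011 = 00000
  pos 6: 10000 XOR 10011 = 00011
Remainder (last 4 bits) = 0011. This is the CRC / FCS.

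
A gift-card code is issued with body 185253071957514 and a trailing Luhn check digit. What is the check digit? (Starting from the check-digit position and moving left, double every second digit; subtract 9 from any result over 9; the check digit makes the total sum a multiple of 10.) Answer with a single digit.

7

Partial digits right→left: 4 1 5 7 5 9 1 7 0 3 5 2 5 8 1
Double every second digit counting from the check-digit position (so the 1st, 3rd, 5th, ... of the partial from the right).
  doubled (with −9 where >9): 8 1 1 2 0 1 1 2 → sum 16
  kept as-is: 1 7 9 7 3 2 8 → sum 37
Total = 16 + 37 = 53.
Check digit = (10 − (53 mod 10)) mod 10 = 7.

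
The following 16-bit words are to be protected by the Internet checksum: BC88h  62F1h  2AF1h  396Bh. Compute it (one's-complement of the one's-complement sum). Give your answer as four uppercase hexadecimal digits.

One's-complement addition (fold any carry out of bit 15 back into bit 0):
  0xBC88 + 0x62F1 = 0x11F79 → wrap carry → 0x1F7A
  0x1F7A + 0x2AF1 = 0x04A6B
  0x4A6B + 0x396B = 0x083D6
One's-complement sum = 0x83D6.
Checksum = ~0x83D6 & 0xFFFF = 0x7C29.

7C29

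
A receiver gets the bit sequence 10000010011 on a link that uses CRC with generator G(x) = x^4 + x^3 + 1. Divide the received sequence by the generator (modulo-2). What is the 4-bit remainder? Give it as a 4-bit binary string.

0000

Modulo-2 division of 10000010011 by 11001:
  pos 0: 10000 XOR 11001 = 01001
  pos 1: 10010 XOR 11001 = 01011
  pos 2: 10111 XOR 11001 = 01110
  pos 3: 11100 XOR 11001 = 00101
  pos 5: 10101 XOR 11001 = 01100
  pos 6: 11001 XOR 11001 = 00000
Remainder = 0000 (zero — the frame passes the CRC check).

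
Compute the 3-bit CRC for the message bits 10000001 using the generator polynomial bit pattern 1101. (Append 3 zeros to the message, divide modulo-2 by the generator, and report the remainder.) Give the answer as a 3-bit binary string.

Append 3 zeros: 10000001000. Divide by 1101 (XOR where the leading bit is 1):
  pos 0: 1000 XOR 1101 = 0101
  pos 1: 1010 XOR 1101 = 0111
  pos 2: 1110 XOR 1101 = 0011
  pos 4: 1101 XOR 1101 = 0000
Remainder (last 3 bits) = 000. This is the CRC / FCS.

000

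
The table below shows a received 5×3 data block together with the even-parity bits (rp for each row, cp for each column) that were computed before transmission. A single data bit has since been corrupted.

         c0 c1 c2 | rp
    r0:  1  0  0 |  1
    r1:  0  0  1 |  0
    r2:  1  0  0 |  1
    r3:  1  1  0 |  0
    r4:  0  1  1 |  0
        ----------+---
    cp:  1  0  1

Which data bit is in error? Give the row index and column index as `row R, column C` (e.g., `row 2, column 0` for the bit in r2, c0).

Recompute each row's even parity and compare to rp:
  r0: data parity 1, sent rp 1 → ok
  r1: data parity 1, sent rp 0 → mismatch
  r2: data parity 1, sent rp 1 → ok
  r3: data parity 0, sent rp 0 → ok
  r4: data parity 0, sent rp 0 → ok
Recompute each column's even parity and compare to cp:
  c0: data parity 1, sent cp 1 → ok
  c1: data parity 0, sent cp 0 → ok
  c2: data parity 0, sent cp 1 → mismatch
Exactly one row (r1) and one column (c2) fail → the flipped bit is at their intersection.

row 1, column 2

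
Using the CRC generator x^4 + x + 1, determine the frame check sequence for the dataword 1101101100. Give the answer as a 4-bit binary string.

1000

Append 4 zeros: 11011011000000. Divide by 10011 (XOR where the leading bit is 1):
  pos 0: 11011 XOR 10011 = 01000
  pos 1: 10000 XOR 10011 = 00011
  pos 4: 11110 XOR 10011 = 01101
  pos 5: 11010 XOR 10011 = 01001
  pos 6: 10010 XOR 10011 = 00001
Remainder (last 4 bits) = 1000. This is the CRC / FCS.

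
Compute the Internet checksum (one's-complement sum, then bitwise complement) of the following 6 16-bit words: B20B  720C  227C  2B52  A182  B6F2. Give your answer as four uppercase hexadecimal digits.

35A4

One's-complement addition (fold any carry out of bit 15 back into bit 0):
  0xB20B + 0x720C = 0x12417 → wrap carry → 0x2418
  0x2418 + 0x227C = 0x04694
  0x4694 + 0x2B52 = 0x071E6
  0x71E6 + 0xA182 = 0x11368 → wrap carry → 0x1369
  0x1369 + 0xB6F2 = 0x0CA5B
One's-complement sum = 0xCA5B.
Checksum = ~0xCA5B & 0xFFFF = 0x35A4.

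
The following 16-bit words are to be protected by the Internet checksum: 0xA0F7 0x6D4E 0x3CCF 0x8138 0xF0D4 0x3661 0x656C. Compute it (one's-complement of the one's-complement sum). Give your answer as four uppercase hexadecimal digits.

One's-complement addition (fold any carry out of bit 15 back into bit 0):
  0xA0F7 + 0x6D4E = 0x10E45 → wrap carry → 0x0E46
  0x0E46 + 0x3CCF = 0x04B15
  0x4B15 + 0x8138 = 0x0CC4D
  0xCC4D + 0xF0D4 = 0x1BD21 → wrap carry → 0xBD22
  0xBD22 + 0x3661 = 0x0F383
  0xF383 + 0x656C = 0x158EF → wrap carry → 0x58F0
One's-complement sum = 0x58F0.
Checksum = ~0x58F0 & 0xFFFF = 0xA70F.

A70F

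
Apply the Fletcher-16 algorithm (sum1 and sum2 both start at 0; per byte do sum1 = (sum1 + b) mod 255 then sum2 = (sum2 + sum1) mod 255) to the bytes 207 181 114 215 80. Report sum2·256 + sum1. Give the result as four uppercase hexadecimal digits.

3D20

Running sums (mod 255):
  after byte 0 (207): sum1=207, sum2=207
  after byte 1 (181): sum1=133, sum2=85
  after byte 2 (114): sum1=247, sum2=77
  after byte 3 (215): sum1=207, sum2=29
  after byte 4 (80): sum1=32, sum2=61
Checksum = sum2·256 + sum1 = 61·256 + 32 = 15648 = 0x3D20.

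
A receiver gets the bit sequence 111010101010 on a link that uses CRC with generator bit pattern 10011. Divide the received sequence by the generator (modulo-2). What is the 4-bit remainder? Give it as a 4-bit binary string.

Modulo-2 division of 111010101010 by 10011:
  pos 0: 11101 XOR 10011 = 01110
  pos 1: 11100 XOR 10011 = 01111
  pos 2: 11111 XOR 10011 = 01100
  pos 3: 11000 XOR 10011 = 01011
  pos 4: 10111 XOR 10011 = 00100
  pos 6: 10001 XOR 10011 = 00010
Remainder = 0100 (nonzero — an error is detected).

0100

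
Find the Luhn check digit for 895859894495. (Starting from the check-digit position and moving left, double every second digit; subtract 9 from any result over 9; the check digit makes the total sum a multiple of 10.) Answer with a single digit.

Partial digits right→left: 5 9 4 4 9 8 9 5 8 5 9 8
Double every second digit counting from the check-digit position (so the 1st, 3rd, 5th, ... of the partial from the right).
  doubled (with −9 where >9): 1 8 9 9 7 9 → sum 43
  kept as-is: 9 4 8 5 5 8 → sum 39
Total = 43 + 39 = 82.
Check digit = (10 − (82 mod 10)) mod 10 = 8.

8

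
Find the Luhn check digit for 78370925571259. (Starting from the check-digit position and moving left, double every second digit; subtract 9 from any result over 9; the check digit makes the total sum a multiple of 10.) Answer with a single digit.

Partial digits right→left: 9 5 2 1 7 5 5 2 9 0 7 3 8 7
Double every second digit counting from the check-digit position (so the 1st, 3rd, 5th, ... of the partial from the right).
  doubled (with −9 where >9): 9 4 5 1 9 5 7 → sum 40
  kept as-is: 5 1 5 2 0 3 7 → sum 23
Total = 40 + 23 = 63.
Check digit = (10 − (63 mod 10)) mod 10 = 7.

7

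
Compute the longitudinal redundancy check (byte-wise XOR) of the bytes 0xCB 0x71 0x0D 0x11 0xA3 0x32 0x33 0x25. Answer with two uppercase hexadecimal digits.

21

XOR the bytes together:
  start with 0xCB
  0xCB ⊕ 0x71 = 0xBA
  0xBA ⊕ 0x0D = 0xB7
  0xB7 ⊕ 0x11 = 0xA6
  0xA6 ⊕ 0xA3 = 0x05
  0x05 ⊕ 0x32 = 0x37
  0x37 ⊕ 0x33 = 0x04
  0x04 ⊕ 0x25 = 0x21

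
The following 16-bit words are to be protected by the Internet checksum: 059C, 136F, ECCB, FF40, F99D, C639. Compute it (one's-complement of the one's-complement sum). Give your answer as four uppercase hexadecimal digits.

3B10

One's-complement addition (fold any carry out of bit 15 back into bit 0):
  0x059C + 0x136F = 0x0190B
  0x190B + 0xECCB = 0x105D6 → wrap carry → 0x05D7
  0x05D7 + 0xFF40 = 0x10517 → wrap carry → 0x0518
  0x0518 + 0xF99D = 0x0FEB5
  0xFEB5 + 0xC639 = 0x1C4EE → wrap carry → 0xC4EF
One's-complement sum = 0xC4EF.
Checksum = ~0xC4EF & 0xFFFF = 0x3B10.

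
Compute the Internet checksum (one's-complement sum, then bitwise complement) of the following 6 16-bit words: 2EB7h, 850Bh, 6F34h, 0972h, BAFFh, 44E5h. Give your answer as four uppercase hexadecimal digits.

D3B1

One's-complement addition (fold any carry out of bit 15 back into bit 0):
  0x2EB7 + 0x850B = 0x0B3C2
  0xB3C2 + 0x6F34 = 0x122F6 → wrap carry → 0x22F7
  0x22F7 + 0x0972 = 0x02C69
  0x2C69 + 0xBAFF = 0x0E768
  0xE768 + 0x44E5 = 0x12C4D → wrap carry → 0x2C4E
One's-complement sum = 0x2C4E.
Checksum = ~0x2C4E & 0xFFFF = 0xD3B1.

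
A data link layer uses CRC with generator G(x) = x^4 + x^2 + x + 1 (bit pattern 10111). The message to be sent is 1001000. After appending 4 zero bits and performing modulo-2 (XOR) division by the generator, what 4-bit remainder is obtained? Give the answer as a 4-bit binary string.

1001

Append 4 zeros: 10010000000. Divide by 10111 (XOR where the leading bit is 1):
  pos 0: 10010 XOR 10111 = 00101
  pos 2: 10100 XOR 10111 = 00011
  pos 5: 11000 XOR 10111 = 01111
  pos 6: 11110 XOR 10111 = 01001
Remainder (last 4 bits) = 1001. This is the CRC / FCS.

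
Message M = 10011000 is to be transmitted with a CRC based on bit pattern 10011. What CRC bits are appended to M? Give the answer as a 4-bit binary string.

0000

Append 4 zeros: 100110000000. Divide by 10011 (XOR where the leading bit is 1):
  pos 0: 10011 XOR 10011 = 00000
Remainder (last 4 bits) = 0000. This is the CRC / FCS.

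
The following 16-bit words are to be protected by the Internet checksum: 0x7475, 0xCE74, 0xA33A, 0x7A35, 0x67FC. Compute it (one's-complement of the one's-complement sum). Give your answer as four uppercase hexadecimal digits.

One's-complement addition (fold any carry out of bit 15 back into bit 0):
  0x7475 + 0xCE74 = 0x142E9 → wrap carry → 0x42EA
  0x42EA + 0xA33A = 0x0E624
  0xE624 + 0x7A35 = 0x16059 → wrap carry → 0x605A
  0x605A + 0x67FC = 0x0C856
One's-complement sum = 0xC856.
Checksum = ~0xC856 & 0xFFFF = 0x37A9.

37A9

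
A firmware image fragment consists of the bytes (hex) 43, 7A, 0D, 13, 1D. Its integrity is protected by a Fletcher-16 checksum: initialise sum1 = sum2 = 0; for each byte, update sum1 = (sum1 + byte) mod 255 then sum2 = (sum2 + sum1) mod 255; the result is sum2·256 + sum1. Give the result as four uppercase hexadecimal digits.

A4FA

Running sums (mod 255):
  after byte 0 (43): sum1=67, sum2=67
  after byte 1 (7A): sum1=189, sum2=1
  after byte 2 (0D): sum1=202, sum2=203
  after byte 3 (13): sum1=221, sum2=169
  after byte 4 (1D): sum1=250, sum2=164
Checksum = sum2·256 + sum1 = 164·256 + 250 = 42234 = 0xA4FA.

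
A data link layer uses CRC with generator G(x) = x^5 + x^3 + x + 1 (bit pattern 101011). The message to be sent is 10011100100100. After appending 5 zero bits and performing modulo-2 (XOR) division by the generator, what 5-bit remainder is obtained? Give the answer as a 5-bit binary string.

Append 5 zeros: 1001110010010000000. Divide by 101011 (XOR where the leading bit is 1):
  pos 0: 100111 XOR 101011 = 001100
  pos 2: 110000 XOR 101011 = 011011
  pos 3: 110111 XOR 101011 = 011100
  pos 4: 111000 XOR 101011 = 010011
  pos 5: 100110 XOR 101011 = 001101
  pos 7: 110110 XOR 101011 = 011101
  pos 8: 111010 XOR 101011 = 010001
  pos 9: 100010 XOR 101011 = 001001
  pos 11: 100100 XOR 101011 = 001111
  pos 13: 111100 XOR 101011 = 010111
Remainder (last 5 bits) = 10111. This is the CRC / FCS.

10111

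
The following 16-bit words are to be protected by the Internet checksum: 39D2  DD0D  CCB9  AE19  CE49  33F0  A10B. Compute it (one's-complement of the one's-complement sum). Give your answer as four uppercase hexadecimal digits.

One's-complement addition (fold any carry out of bit 15 back into bit 0):
  0x39D2 + 0xDD0D = 0x116DF → wrap carry → 0x16E0
  0x16E0 + 0xCCB9 = 0x0E399
  0xE399 + 0xAE19 = 0x191B2 → wrap carry → 0x91B3
  0x91B3 + 0xCE49 = 0x15FFC → wrap carry → 0x5FFD
  0x5FFD + 0x33F0 = 0x093ED
  0x93ED + 0xA10B = 0x134F8 → wrap carry → 0x34F9
One's-complement sum = 0x34F9.
Checksum = ~0x34F9 & 0xFFFF = 0xCB06.

CB06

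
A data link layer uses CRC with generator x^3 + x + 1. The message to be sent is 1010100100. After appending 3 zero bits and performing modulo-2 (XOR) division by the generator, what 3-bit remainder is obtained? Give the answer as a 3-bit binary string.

001

Append 3 zeros: 1010100100000. Divide by 1011 (XOR where the leading bit is 1):
  pos 0: 1010 XOR 1011 = 0001
  pos 3: 1100 XOR 1011 = 0111
  pos 4: 1111 XOR 1011 = 0100
  pos 5: 1000 XOR 1011 = 0011
  pos 7: 1100 XOR 1011 = 0111
  pos 8: 1110 XOR 1011 = 0101
  pos 9: 1010 XOR 1011 = 0001
Remainder (last 3 bits) = 001. This is the CRC / FCS.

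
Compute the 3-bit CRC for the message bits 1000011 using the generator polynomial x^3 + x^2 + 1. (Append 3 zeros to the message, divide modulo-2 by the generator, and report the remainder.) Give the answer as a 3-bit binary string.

110

Append 3 zeros: 1000011000. Divide by 1101 (XOR where the leading bit is 1):
  pos 0: 1000 XOR 1101 = 0101
  pos 1: 1010 XOR 1101 = 0111
  pos 2: 1111 XOR 1101 = 0010
  pos 4: 1010 XOR 1101 = 0111
  pos 5: 1110 XOR 1101 = 0011
Remainder (last 3 bits) = 110. This is the CRC / FCS.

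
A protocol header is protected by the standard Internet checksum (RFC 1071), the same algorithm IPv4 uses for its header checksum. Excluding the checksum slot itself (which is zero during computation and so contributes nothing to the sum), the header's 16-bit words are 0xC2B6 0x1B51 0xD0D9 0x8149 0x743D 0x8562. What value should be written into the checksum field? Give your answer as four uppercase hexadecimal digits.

One's-complement addition (fold any carry out of bit 15 back into bit 0):
  0xC2B6 + 0x1B51 = 0x0DE07
  0xDE07 + 0xD0D9 = 0x1AEE0 → wrap carry → 0xAEE1
  0xAEE1 + 0x8149 = 0x1302A → wrap carry → 0x302B
  0x302B + 0x743D = 0x0A468
  0xA468 + 0x8562 = 0x129CA → wrap carry → 0x29CB
One's-complement sum = 0x29CB.
Checksum = ~0x29CB & 0xFFFF = 0xD634.

D634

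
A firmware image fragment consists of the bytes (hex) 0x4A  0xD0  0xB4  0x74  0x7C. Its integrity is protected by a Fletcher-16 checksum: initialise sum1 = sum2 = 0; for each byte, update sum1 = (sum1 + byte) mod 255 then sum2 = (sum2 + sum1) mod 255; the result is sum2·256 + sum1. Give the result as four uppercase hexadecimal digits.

3AC0

Running sums (mod 255):
  after byte 0 (0x4A): sum1=74, sum2=74
  after byte 1 (0xD0): sum1=27, sum2=101
  after byte 2 (0xB4): sum1=207, sum2=53
  after byte 3 (0x74): sum1=68, sum2=121
  after byte 4 (0x7C): sum1=192, sum2=58
Checksum = sum2·256 + sum1 = 58·256 + 192 = 15040 = 0x3AC0.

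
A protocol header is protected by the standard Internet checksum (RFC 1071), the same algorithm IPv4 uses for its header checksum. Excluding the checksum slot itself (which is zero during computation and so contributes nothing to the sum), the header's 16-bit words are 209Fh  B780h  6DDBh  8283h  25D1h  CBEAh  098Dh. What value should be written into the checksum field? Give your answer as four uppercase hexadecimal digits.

3C38

One's-complement addition (fold any carry out of bit 15 back into bit 0):
  0x209F + 0xB780 = 0x0D81F
  0xD81F + 0x6DDB = 0x145FA → wrap carry → 0x45FB
  0x45FB + 0x8283 = 0x0C87E
  0xC87E + 0x25D1 = 0x0EE4F
  0xEE4F + 0xCBEA = 0x1BA39 → wrap carry → 0xBA3A
  0xBA3A + 0x098D = 0x0C3C7
One's-complement sum = 0xC3C7.
Checksum = ~0xC3C7 & 0xFFFF = 0x3C38.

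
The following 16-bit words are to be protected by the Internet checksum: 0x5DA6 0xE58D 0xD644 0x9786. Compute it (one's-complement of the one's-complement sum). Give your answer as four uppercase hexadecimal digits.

One's-complement addition (fold any carry out of bit 15 back into bit 0):
  0x5DA6 + 0xE58D = 0x14333 → wrap carry → 0x4334
  0x4334 + 0xD644 = 0x11978 → wrap carry → 0x1979
  0x1979 + 0x9786 = 0x0B0FF
One's-complement sum = 0xB0FF.
Checksum = ~0xB0FF & 0xFFFF = 0x4F00.

4F00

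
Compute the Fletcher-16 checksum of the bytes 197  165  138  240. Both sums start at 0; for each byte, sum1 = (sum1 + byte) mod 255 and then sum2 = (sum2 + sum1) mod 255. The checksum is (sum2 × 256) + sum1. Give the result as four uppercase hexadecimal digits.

0EE6

Running sums (mod 255):
  after byte 0 (197): sum1=197, sum2=197
  after byte 1 (165): sum1=107, sum2=49
  after byte 2 (138): sum1=245, sum2=39
  after byte 3 (240): sum1=230, sum2=14
Checksum = sum2·256 + sum1 = 14·256 + 230 = 3814 = 0x0EE6.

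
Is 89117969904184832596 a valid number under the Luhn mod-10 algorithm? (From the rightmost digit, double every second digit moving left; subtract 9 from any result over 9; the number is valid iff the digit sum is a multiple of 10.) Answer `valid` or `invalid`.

From the right, keep odd positions and double even positions (subtract 9 from any doubled value over 9):
  doubled (positions 2,4,...): 9 4 7 7 8 9 3 5 2 7 → sum 61
  kept (positions 1,3,...): 6 5 3 4 1 0 9 9 1 9 → sum 47
Total = 108.
108 mod 10 = 8, so the number is invalid.

invalid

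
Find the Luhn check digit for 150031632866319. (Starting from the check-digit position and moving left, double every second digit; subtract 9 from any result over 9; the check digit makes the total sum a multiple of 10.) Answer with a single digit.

3

Partial digits right→left: 9 1 3 6 6 8 2 3 6 1 3 0 0 5 1
Double every second digit counting from the check-digit position (so the 1st, 3rd, 5th, ... of the partial from the right).
  doubled (with −9 where >9): 9 6 3 4 3 6 0 2 → sum 33
  kept as-is: 1 6 8 3 1 0 5 → sum 24
Total = 33 + 24 = 57.
Check digit = (10 − (57 mod 10)) mod 10 = 3.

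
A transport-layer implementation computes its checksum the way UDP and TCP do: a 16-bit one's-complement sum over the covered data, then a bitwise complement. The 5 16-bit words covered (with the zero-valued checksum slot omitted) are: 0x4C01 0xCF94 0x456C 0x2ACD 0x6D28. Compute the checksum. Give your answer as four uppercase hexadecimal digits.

0708

One's-complement addition (fold any carry out of bit 15 back into bit 0):
  0x4C01 + 0xCF94 = 0x11B95 → wrap carry → 0x1B96
  0x1B96 + 0x456C = 0x06102
  0x6102 + 0x2ACD = 0x08BCF
  0x8BCF + 0x6D28 = 0x0F8F7
One's-complement sum = 0xF8F7.
Checksum = ~0xF8F7 & 0xFFFF = 0x0708.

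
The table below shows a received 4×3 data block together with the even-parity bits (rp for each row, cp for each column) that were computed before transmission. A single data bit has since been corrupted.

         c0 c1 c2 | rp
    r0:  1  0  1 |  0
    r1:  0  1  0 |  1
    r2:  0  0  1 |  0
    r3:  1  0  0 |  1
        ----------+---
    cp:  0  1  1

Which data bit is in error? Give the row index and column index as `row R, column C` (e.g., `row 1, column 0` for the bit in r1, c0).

row 2, column 2

Recompute each row's even parity and compare to rp:
  r0: data parity 0, sent rp 0 → ok
  r1: data parity 1, sent rp 1 → ok
  r2: data parity 1, sent rp 0 → mismatch
  r3: data parity 1, sent rp 1 → ok
Recompute each column's even parity and compare to cp:
  c0: data parity 0, sent cp 0 → ok
  c1: data parity 1, sent cp 1 → ok
  c2: data parity 0, sent cp 1 → mismatch
Exactly one row (r2) and one column (c2) fail → the flipped bit is at their intersection.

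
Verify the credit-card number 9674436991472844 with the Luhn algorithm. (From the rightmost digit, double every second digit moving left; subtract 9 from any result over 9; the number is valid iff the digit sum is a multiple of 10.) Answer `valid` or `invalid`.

From the right, keep odd positions and double even positions (subtract 9 from any doubled value over 9):
  doubled (positions 2,4,...): 8 4 8 9 3 8 5 9 → sum 54
  kept (positions 1,3,...): 4 8 7 1 9 3 4 6 → sum 42
Total = 96.
96 mod 10 = 6, so the number is invalid.

invalid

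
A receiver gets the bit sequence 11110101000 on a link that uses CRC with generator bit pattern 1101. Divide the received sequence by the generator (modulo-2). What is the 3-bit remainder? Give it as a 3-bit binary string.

Modulo-2 division of 11110101000 by 1101:
  pos 0: 1111 XOR 1101 = 0010
  pos 2: 1001 XOR 1101 = 0100
  pos 3: 1000 XOR 1101 = 0101
  pos 4: 1011 XOR 1101 = 0110
  pos 5: 1100 XOR 1101 = 0001
Remainder = 100 (nonzero — an error is detected).

100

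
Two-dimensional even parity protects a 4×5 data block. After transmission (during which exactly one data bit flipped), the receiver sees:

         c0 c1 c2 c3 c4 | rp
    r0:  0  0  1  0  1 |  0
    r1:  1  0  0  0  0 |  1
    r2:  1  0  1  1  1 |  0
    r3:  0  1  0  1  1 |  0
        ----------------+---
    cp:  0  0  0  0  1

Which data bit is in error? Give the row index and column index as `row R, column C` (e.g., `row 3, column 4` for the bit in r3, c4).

Recompute each row's even parity and compare to rp:
  r0: data parity 0, sent rp 0 → ok
  r1: data parity 1, sent rp 1 → ok
  r2: data parity 0, sent rp 0 → ok
  r3: data parity 1, sent rp 0 → mismatch
Recompute each column's even parity and compare to cp:
  c0: data parity 0, sent cp 0 → ok
  c1: data parity 1, sent cp 0 → mismatch
  c2: data parity 0, sent cp 0 → ok
  c3: data parity 0, sent cp 0 → ok
  c4: data parity 1, sent cp 1 → ok
Exactly one row (r3) and one column (c1) fail → the flipped bit is at their intersection.

row 3, column 1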